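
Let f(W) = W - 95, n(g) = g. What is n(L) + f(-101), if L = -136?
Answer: -332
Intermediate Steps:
f(W) = -95 + W
n(L) + f(-101) = -136 + (-95 - 101) = -136 - 196 = -332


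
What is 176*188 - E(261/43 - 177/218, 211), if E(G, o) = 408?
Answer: 32680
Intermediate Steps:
176*188 - E(261/43 - 177/218, 211) = 176*188 - 1*408 = 33088 - 408 = 32680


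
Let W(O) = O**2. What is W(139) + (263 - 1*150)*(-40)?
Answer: 14801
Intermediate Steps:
W(139) + (263 - 1*150)*(-40) = 139**2 + (263 - 1*150)*(-40) = 19321 + (263 - 150)*(-40) = 19321 + 113*(-40) = 19321 - 4520 = 14801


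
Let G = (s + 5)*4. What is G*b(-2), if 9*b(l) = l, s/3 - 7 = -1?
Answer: -184/9 ≈ -20.444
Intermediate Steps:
s = 18 (s = 21 + 3*(-1) = 21 - 3 = 18)
b(l) = l/9
G = 92 (G = (18 + 5)*4 = 23*4 = 92)
G*b(-2) = 92*((1/9)*(-2)) = 92*(-2/9) = -184/9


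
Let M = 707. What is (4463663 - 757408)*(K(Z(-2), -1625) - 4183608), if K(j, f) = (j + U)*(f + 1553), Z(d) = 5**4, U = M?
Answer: -15860962747560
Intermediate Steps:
U = 707
Z(d) = 625
K(j, f) = (707 + j)*(1553 + f) (K(j, f) = (j + 707)*(f + 1553) = (707 + j)*(1553 + f))
(4463663 - 757408)*(K(Z(-2), -1625) - 4183608) = (4463663 - 757408)*((1097971 + 707*(-1625) + 1553*625 - 1625*625) - 4183608) = 3706255*((1097971 - 1148875 + 970625 - 1015625) - 4183608) = 3706255*(-95904 - 4183608) = 3706255*(-4279512) = -15860962747560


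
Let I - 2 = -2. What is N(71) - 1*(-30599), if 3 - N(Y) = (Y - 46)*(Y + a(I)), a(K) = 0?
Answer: 28827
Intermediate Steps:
I = 0 (I = 2 - 2 = 0)
N(Y) = 3 - Y*(-46 + Y) (N(Y) = 3 - (Y - 46)*(Y + 0) = 3 - (-46 + Y)*Y = 3 - Y*(-46 + Y))
N(71) - 1*(-30599) = (3 - 1*71² + 46*71) - 1*(-30599) = (3 - 1*5041 + 3266) + 30599 = (3 - 5041 + 3266) + 30599 = -1772 + 30599 = 28827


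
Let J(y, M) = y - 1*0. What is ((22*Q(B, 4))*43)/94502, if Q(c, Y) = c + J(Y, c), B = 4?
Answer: 3784/47251 ≈ 0.080083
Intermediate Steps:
J(y, M) = y (J(y, M) = y + 0 = y)
Q(c, Y) = Y + c (Q(c, Y) = c + Y = Y + c)
((22*Q(B, 4))*43)/94502 = ((22*(4 + 4))*43)/94502 = ((22*8)*43)*(1/94502) = (176*43)*(1/94502) = 7568*(1/94502) = 3784/47251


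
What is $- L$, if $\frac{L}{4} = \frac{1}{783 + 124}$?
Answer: $- \frac{4}{907} \approx -0.0044101$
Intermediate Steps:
$L = \frac{4}{907}$ ($L = \frac{4}{783 + 124} = \frac{4}{907} \approx 0.0044101$)
$- L = \left(-1\right) \frac{4}{907} = - \frac{4}{907}$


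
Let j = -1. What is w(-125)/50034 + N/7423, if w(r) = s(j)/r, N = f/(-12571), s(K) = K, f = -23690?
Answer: 148256497033/583612418015250 ≈ 0.00025403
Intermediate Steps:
N = 23690/12571 (N = -23690/(-12571) = -23690*(-1/12571) = 23690/12571 ≈ 1.8845)
w(r) = -1/r
w(-125)/50034 + N/7423 = -1/(-125)/50034 + (23690/12571)/7423 = -1*(-1/125)*(1/50034) + (23690/12571)*(1/7423) = (1/125)*(1/50034) + 23690/93314533 = 1/6254250 + 23690/93314533 = 148256497033/583612418015250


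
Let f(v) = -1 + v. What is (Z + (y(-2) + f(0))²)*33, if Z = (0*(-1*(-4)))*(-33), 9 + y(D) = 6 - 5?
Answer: 2673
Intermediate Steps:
y(D) = -8 (y(D) = -9 + (6 - 5) = -9 + 1 = -8)
Z = 0 (Z = (0*4)*(-33) = 0*(-33) = 0)
(Z + (y(-2) + f(0))²)*33 = (0 + (-8 + (-1 + 0))²)*33 = (0 + (-8 - 1)²)*33 = (0 + (-9)²)*33 = (0 + 81)*33 = 81*33 = 2673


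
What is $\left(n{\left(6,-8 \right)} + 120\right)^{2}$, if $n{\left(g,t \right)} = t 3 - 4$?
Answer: $8464$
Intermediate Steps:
$n{\left(g,t \right)} = -4 + 3 t$ ($n{\left(g,t \right)} = 3 t - 4 = -4 + 3 t$)
$\left(n{\left(6,-8 \right)} + 120\right)^{2} = \left(\left(-4 + 3 \left(-8\right)\right) + 120\right)^{2} = \left(\left(-4 - 24\right) + 120\right)^{2} = \left(-28 + 120\right)^{2} = 92^{2} = 8464$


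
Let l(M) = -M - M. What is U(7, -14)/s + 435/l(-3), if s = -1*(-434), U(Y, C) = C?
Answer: 4493/62 ≈ 72.468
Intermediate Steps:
l(M) = -2*M
s = 434
U(7, -14)/s + 435/l(-3) = -14/434 + 435/((-2*(-3))) = -14*1/434 + 435/6 = -1/31 + 435*(1/6) = -1/31 + 145/2 = 4493/62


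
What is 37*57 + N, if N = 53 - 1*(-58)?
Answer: 2220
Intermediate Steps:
N = 111 (N = 53 + 58 = 111)
37*57 + N = 37*57 + 111 = 2109 + 111 = 2220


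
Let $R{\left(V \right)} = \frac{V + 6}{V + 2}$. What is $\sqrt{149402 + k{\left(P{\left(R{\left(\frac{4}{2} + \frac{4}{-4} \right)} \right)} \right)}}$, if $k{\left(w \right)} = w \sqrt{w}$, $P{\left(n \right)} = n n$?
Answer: $\frac{\sqrt{12102591}}{9} \approx 386.54$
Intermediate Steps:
$R{\left(V \right)} = \frac{6 + V}{2 + V}$
$P{\left(n \right)} = n^{2}$
$k{\left(w \right)} = w^{\frac{3}{2}}$
$\sqrt{149402 + k{\left(P{\left(R{\left(\frac{4}{2} + \frac{4}{-4} \right)} \right)} \right)}} = \sqrt{149402 + \left(\left(\frac{6 + \left(\frac{4}{2} + \frac{4}{-4}\right)}{2 + \left(\frac{4}{2} + \frac{4}{-4}\right)}\right)^{2}\right)^{\frac{3}{2}}} = \sqrt{149402 + \left(\left(\frac{6 + \left(4 \cdot \frac{1}{2} + 4 \left(- \frac{1}{4}\right)\right)}{2 + \left(4 \cdot \frac{1}{2} + 4 \left(- \frac{1}{4}\right)\right)}\right)^{2}\right)^{\frac{3}{2}}} = \sqrt{149402 + \left(\left(\frac{6 + \left(2 - 1\right)}{2 + \left(2 - 1\right)}\right)^{2}\right)^{\frac{3}{2}}} = \sqrt{149402 + \left(\left(\frac{6 + 1}{2 + 1}\right)^{2}\right)^{\frac{3}{2}}} = \sqrt{149402 + \left(\left(\frac{1}{3} \cdot 7\right)^{2}\right)^{\frac{3}{2}}} = \sqrt{149402 + \left(\left(\frac{7}{3}\right)^{2}\right)^{\frac{3}{2}}} = \sqrt{149402 + \left(\frac{49}{9}\right)^{\frac{3}{2}}} = \sqrt{149402 + \frac{343}{27}} = \sqrt{\frac{4034197}{27}} = \frac{\sqrt{12102591}}{9}$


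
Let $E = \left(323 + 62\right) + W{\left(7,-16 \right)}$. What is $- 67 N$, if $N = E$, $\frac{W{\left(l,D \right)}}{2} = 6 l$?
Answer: $-31423$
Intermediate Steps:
$W{\left(l,D \right)} = 12 l$ ($W{\left(l,D \right)} = 2 \cdot 6 l = 12 l$)
$E = 469$ ($E = \left(323 + 62\right) + 12 \cdot 7 = 385 + 84 = 469$)
$N = 469$
$- 67 N = \left(-67\right) 469 = -31423$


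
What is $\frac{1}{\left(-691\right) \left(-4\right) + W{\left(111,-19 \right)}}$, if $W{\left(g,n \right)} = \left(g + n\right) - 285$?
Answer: $\frac{1}{2571} \approx 0.00038895$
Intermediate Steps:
$W{\left(g,n \right)} = -285 + g + n$
$\frac{1}{\left(-691\right) \left(-4\right) + W{\left(111,-19 \right)}} = \frac{1}{\left(-691\right) \left(-4\right) - 193} = \frac{1}{2764 - 193} = \frac{1}{2571}$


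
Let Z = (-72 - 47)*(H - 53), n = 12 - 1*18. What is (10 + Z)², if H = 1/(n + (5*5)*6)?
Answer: 827243001841/20736 ≈ 3.9894e+7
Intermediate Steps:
n = -6 (n = 12 - 18 = -6)
H = 1/144 (H = 1/(-6 + (5*5)*6) = 1/(-6 + 25*6) = 1/(-6 + 150) = 1/144 ≈ 0.0069444)
Z = 908089/144 (Z = (-72 - 47)*(1/144 - 53) = -119*(-7631/144) = 908089/144 ≈ 6306.2)
(10 + Z)² = (10 + 908089/144)² = (909529/144)² = 827243001841/20736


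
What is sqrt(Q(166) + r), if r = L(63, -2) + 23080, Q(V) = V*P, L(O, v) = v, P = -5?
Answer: 6*sqrt(618) ≈ 149.16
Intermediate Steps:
Q(V) = -5*V (Q(V) = V*(-5) = -5*V)
r = 23078 (r = -2 + 23080 = 23078)
sqrt(Q(166) + r) = sqrt(-5*166 + 23078) = sqrt(-830 + 23078) = sqrt(22248) = 6*sqrt(618)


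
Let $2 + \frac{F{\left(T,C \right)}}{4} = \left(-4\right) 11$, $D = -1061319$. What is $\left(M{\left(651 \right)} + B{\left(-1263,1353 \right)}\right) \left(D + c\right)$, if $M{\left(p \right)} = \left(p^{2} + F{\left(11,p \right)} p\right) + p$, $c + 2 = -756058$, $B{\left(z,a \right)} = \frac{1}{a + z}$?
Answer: $- \frac{5536972453651}{10} \approx -5.537 \cdot 10^{11}$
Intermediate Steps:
$F{\left(T,C \right)} = -184$ ($F{\left(T,C \right)} = -8 + 4 \left(\left(-4\right) 11\right) = -8 + 4 \left(-44\right) = -8 - 176 = -184$)
$c = -756060$ ($c = -2 - 756058 = -756060$)
$M{\left(p \right)} = p^{2} - 183 p$ ($M{\left(p \right)} = \left(p^{2} - 184 p\right) + p = p^{2} - 183 p$)
$\left(M{\left(651 \right)} + B{\left(-1263,1353 \right)}\right) \left(D + c\right) = \left(651 \left(-183 + 651\right) + \frac{1}{1353 - 1263}\right) \left(-1061319 - 756060\right) = \left(651 \cdot 468 + \frac{1}{90}\right) \left(-1817379\right) = \left(304668 + \frac{1}{90}\right) \left(-1817379\right) = \frac{27420121}{90} \left(-1817379\right) = - \frac{5536972453651}{10}$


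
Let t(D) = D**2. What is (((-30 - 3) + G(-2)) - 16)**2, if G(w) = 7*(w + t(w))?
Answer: 1225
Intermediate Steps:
G(w) = 7*w + 7*w**2 (G(w) = 7*(w + w**2) = 7*w + 7*w**2)
(((-30 - 3) + G(-2)) - 16)**2 = (((-30 - 3) + 7*(-2)*(1 - 2)) - 16)**2 = ((-33 + 7*(-2)*(-1)) - 16)**2 = ((-33 + 14) - 16)**2 = (-19 - 16)**2 = (-35)**2 = 1225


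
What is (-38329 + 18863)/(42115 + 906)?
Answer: -19466/43021 ≈ -0.45248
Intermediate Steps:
(-38329 + 18863)/(42115 + 906) = -19466/43021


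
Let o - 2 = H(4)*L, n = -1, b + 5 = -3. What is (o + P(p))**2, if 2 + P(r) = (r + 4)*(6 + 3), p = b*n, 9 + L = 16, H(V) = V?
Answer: 18496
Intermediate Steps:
b = -8 (b = -5 - 3 = -8)
L = 7 (L = -9 + 16 = 7)
p = 8 (p = -8*(-1) = 8)
P(r) = 34 + 9*r (P(r) = -2 + (r + 4)*(6 + 3) = -2 + (4 + r)*9 = -2 + (36 + 9*r) = 34 + 9*r)
o = 30 (o = 2 + 4*7 = 2 + 28 = 30)
(o + P(p))**2 = (30 + (34 + 9*8))**2 = (30 + (34 + 72))**2 = (30 + 106)**2 = 136**2 = 18496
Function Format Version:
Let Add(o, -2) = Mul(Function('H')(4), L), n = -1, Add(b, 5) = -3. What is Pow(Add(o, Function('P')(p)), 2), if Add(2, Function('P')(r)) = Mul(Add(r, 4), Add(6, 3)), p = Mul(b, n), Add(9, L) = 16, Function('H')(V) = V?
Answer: 18496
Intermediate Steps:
b = -8 (b = Add(-5, -3) = -8)
L = 7 (L = Add(-9, 16) = 7)
p = 8 (p = Mul(-8, -1) = 8)
Function('P')(r) = Add(34, Mul(9, r)) (Function('P')(r) = Add(-2, Mul(Add(r, 4), Add(6, 3))) = Add(-2, Mul(Add(4, r), 9)) = Add(-2, Add(36, Mul(9, r))) = Add(34, Mul(9, r)))
o = 30 (o = Add(2, Mul(4, 7)) = Add(2, 28) = 30)
Pow(Add(o, Function('P')(p)), 2) = Pow(Add(30, Add(34, Mul(9, 8))), 2) = Pow(Add(30, Add(34, 72)), 2) = Pow(Add(30, 106), 2) = Pow(136, 2) = 18496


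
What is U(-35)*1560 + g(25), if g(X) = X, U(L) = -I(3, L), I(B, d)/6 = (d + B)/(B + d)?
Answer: -9335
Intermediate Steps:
I(B, d) = 6 (I(B, d) = 6*((d + B)/(B + d)) = 6*((B + d)/(B + d)) = 6*1 = 6)
U(L) = -6 (U(L) = -1*6 = -6)
U(-35)*1560 + g(25) = -6*1560 + 25 = -9360 + 25 = -9335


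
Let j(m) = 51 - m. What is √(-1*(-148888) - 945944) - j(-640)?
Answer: -691 + 8*I*√12454 ≈ -691.0 + 892.78*I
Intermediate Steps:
√(-1*(-148888) - 945944) - j(-640) = √(-1*(-148888) - 945944) - (51 - 1*(-640)) = √(148888 - 945944) - (51 + 640) = √(-797056) - 1*691 = 8*I*√12454 - 691 = -691 + 8*I*√12454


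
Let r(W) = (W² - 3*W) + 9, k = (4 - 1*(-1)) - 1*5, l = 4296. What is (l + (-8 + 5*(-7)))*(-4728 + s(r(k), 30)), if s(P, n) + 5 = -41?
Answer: -20303822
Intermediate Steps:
k = 0 (k = (4 + 1) - 5 = 5 - 5 = 0)
r(W) = 9 + W² - 3*W
s(P, n) = -46 (s(P, n) = -5 - 41 = -46)
(l + (-8 + 5*(-7)))*(-4728 + s(r(k), 30)) = (4296 + (-8 + 5*(-7)))*(-4728 - 46) = (4296 + (-8 - 35))*(-4774) = (4296 - 43)*(-4774) = 4253*(-4774) = -20303822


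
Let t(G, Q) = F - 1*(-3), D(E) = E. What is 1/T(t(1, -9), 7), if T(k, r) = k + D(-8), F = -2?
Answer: -⅐ ≈ -0.14286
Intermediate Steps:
t(G, Q) = 1 (t(G, Q) = -2 - 1*(-3) = -2 + 3 = 1)
T(k, r) = -8 + k (T(k, r) = k - 8 = -8 + k)
1/T(t(1, -9), 7) = 1/(-8 + 1) = 1/(-7) = -⅐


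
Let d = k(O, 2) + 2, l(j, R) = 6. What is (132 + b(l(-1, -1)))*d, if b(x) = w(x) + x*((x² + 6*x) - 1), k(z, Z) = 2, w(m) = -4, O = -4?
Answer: 2216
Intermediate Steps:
b(x) = -4 + x*(-1 + x² + 6*x) (b(x) = -4 + x*((x² + 6*x) - 1) = -4 + x*(-1 + x² + 6*x))
d = 4 (d = 2 + 2 = 4)
(132 + b(l(-1, -1)))*d = (132 + (-4 + 6³ - 1*6 + 6*6²))*4 = (132 + (-4 + 216 - 6 + 6*36))*4 = (132 + (-4 + 216 - 6 + 216))*4 = (132 + 422)*4 = 554*4 = 2216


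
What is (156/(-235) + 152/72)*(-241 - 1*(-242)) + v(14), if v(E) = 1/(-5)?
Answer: 2638/2115 ≈ 1.2473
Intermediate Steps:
v(E) = -1/5
(156/(-235) + 152/72)*(-241 - 1*(-242)) + v(14) = (156/(-235) + 152/72)*(-241 - 1*(-242)) - 1/5 = (156*(-1/235) + 152*(1/72))*(-241 + 242) - 1/5 = (-156/235 + 19/9)*1 - 1/5 = (3061/2115)*1 - 1/5 = 3061/2115 - 1/5 = 2638/2115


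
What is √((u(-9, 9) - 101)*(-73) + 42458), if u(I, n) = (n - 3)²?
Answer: √47203 ≈ 217.26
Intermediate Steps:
u(I, n) = (-3 + n)²
√((u(-9, 9) - 101)*(-73) + 42458) = √(((-3 + 9)² - 101)*(-73) + 42458) = √((6² - 101)*(-73) + 42458) = √((36 - 101)*(-73) + 42458) = √(-65*(-73) + 42458) = √(4745 + 42458) = √47203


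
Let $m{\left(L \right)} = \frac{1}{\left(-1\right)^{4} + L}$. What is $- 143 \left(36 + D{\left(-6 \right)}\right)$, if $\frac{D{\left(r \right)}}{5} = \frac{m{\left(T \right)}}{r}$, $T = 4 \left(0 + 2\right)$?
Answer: $- \frac{277277}{54} \approx -5134.8$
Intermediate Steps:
$T = 8$ ($T = 4 \cdot 2 = 8$)
$m{\left(L \right)} = \frac{1}{1 + L}$
$D{\left(r \right)} = \frac{5}{9 r}$ ($D{\left(r \right)} = 5 \frac{1}{\left(1 + 8\right) r} = 5 \frac{1}{9 r} = \frac{5}{9 r}$)
$- 143 \left(36 + D{\left(-6 \right)}\right) = - 143 \left(36 + \frac{5}{9 \left(-6\right)}\right) = - 143 \left(36 + \frac{5}{9} \left(- \frac{1}{6}\right)\right) = - 143 \left(36 - \frac{5}{54}\right) = \left(-143\right) \frac{1939}{54} = - \frac{277277}{54}$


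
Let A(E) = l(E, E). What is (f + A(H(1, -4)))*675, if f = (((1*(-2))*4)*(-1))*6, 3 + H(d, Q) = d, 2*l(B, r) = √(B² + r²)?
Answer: 32400 + 675*√2 ≈ 33355.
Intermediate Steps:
l(B, r) = √(B² + r²)/2
H(d, Q) = -3 + d
A(E) = √2*√(E²)/2 (A(E) = √(E² + E²)/2 = √(2*E²)/2 = (√2*√(E²))/2 = √2*√(E²)/2)
f = 48 (f = (-2*4*(-1))*6 = -8*(-1)*6 = 8*6 = 48)
(f + A(H(1, -4)))*675 = (48 + √2*√((-3 + 1)²)/2)*675 = (48 + √2*√((-2)²)/2)*675 = (48 + √2*√4/2)*675 = (48 + (½)*√2*2)*675 = (48 + √2)*675 = 32400 + 675*√2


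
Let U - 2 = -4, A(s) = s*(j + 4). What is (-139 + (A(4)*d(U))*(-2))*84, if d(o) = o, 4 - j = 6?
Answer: -8988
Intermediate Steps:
j = -2 (j = 4 - 1*6 = 4 - 6 = -2)
A(s) = 2*s (A(s) = s*(-2 + 4) = s*2 = 2*s)
U = -2 (U = 2 - 4 = -2)
(-139 + (A(4)*d(U))*(-2))*84 = (-139 + ((2*4)*(-2))*(-2))*84 = (-139 + (8*(-2))*(-2))*84 = (-139 - 16*(-2))*84 = (-139 + 32)*84 = -107*84 = -8988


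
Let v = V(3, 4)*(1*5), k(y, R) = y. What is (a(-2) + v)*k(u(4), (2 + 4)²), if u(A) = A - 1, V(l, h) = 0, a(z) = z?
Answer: -6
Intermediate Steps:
u(A) = -1 + A
v = 0 (v = 0*(1*5) = 0*5 = 0)
(a(-2) + v)*k(u(4), (2 + 4)²) = (-2 + 0)*(-1 + 4) = -2*3 = -6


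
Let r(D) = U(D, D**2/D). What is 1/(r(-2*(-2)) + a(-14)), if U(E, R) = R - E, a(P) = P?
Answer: -1/14 ≈ -0.071429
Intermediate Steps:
r(D) = 0 (r(D) = D**2/D - D = D - D = 0)
1/(r(-2*(-2)) + a(-14)) = 1/(0 - 14) = 1/(-14) = -1/14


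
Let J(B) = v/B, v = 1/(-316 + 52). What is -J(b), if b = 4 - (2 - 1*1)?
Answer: 1/792 ≈ 0.0012626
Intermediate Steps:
b = 3 (b = 4 - (2 - 1) = 4 - 1*1 = 4 - 1 = 3)
v = -1/264 (v = 1/(-264) = -1/264 ≈ -0.0037879)
J(B) = -1/(264*B)
-J(b) = -(-1)/(264*3) = -1*(-1/792) = 1/792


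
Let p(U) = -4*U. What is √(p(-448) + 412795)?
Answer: √414587 ≈ 643.88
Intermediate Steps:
√(p(-448) + 412795) = √(-4*(-448) + 412795) = √(1792 + 412795) = √414587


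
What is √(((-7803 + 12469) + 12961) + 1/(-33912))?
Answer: √563096347266/5652 ≈ 132.77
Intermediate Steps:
√(((-7803 + 12469) + 12961) + 1/(-33912)) = √((4666 + 12961) - 1/33912) = √(17627 - 1/33912) = √(597766823/33912) = √563096347266/5652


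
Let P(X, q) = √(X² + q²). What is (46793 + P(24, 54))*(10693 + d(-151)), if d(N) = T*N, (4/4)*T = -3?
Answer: 521554778 + 66876*√97 ≈ 5.2221e+8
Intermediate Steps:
T = -3
d(N) = -3*N
(46793 + P(24, 54))*(10693 + d(-151)) = (46793 + √(24² + 54²))*(10693 - 3*(-151)) = (46793 + √(576 + 2916))*(10693 + 453) = (46793 + √3492)*11146 = (46793 + 6*√97)*11146 = 521554778 + 66876*√97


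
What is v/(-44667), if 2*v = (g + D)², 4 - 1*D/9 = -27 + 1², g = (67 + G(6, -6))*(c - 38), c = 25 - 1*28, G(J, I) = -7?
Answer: -266450/4963 ≈ -53.687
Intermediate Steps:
c = -3 (c = 25 - 28 = -3)
g = -2460 (g = (67 - 7)*(-3 - 38) = 60*(-41) = -2460)
D = 270 (D = 36 - 9*(-27 + 1²) = 36 - 9*(-27 + 1) = 36 - 9*(-26) = 36 + 234 = 270)
v = 2398050 (v = (-2460 + 270)²/2 = (½)*(-2190)² = (½)*4796100 = 2398050)
v/(-44667) = 2398050/(-44667) = 2398050*(-1/44667) = -266450/4963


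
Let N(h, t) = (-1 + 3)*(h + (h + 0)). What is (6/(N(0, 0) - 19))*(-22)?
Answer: 132/19 ≈ 6.9474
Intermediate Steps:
N(h, t) = 4*h (N(h, t) = 2*(h + h) = 2*(2*h) = 4*h)
(6/(N(0, 0) - 19))*(-22) = (6/(4*0 - 19))*(-22) = (6/(0 - 19))*(-22) = (6/(-19))*(-22) = (6*(-1/19))*(-22) = -6/19*(-22) = 132/19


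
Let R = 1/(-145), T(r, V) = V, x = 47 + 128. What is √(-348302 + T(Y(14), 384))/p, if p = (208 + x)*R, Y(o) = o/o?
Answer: -145*I*√347918/383 ≈ -223.31*I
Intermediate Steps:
Y(o) = 1
x = 175
R = -1/145 ≈ -0.0068966
p = -383/145 (p = (208 + 175)*(-1/145) = 383*(-1/145) = -383/145 ≈ -2.6414)
√(-348302 + T(Y(14), 384))/p = √(-348302 + 384)/(-383/145) = √(-347918)*(-145/383) = (I*√347918)*(-145/383) = -145*I*√347918/383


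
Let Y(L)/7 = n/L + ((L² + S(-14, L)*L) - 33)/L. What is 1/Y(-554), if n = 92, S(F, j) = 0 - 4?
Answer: -554/2164337 ≈ -0.00025597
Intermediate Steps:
S(F, j) = -4
Y(L) = 644/L + 7*(-33 + L² - 4*L)/L (Y(L) = 7*(92/L + ((L² - 4*L) - 33)/L) = 7*(92/L + (-33 + L² - 4*L)/L) = 644/L + 7*(-33 + L² - 4*L)/L)
1/Y(-554) = 1/(-28 + 7*(-554) + 413/(-554)) = 1/(-28 - 3878 + 413*(-1/554)) = 1/(-28 - 3878 - 413/554) = 1/(-2164337/554) = -554/2164337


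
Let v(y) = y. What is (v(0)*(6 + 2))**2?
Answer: 0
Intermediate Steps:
(v(0)*(6 + 2))**2 = (0*(6 + 2))**2 = (0*8)**2 = 0**2 = 0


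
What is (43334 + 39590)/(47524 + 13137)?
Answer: 82924/60661 ≈ 1.3670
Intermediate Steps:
(43334 + 39590)/(47524 + 13137) = 82924/60661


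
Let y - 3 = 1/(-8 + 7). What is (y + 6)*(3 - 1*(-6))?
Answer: 72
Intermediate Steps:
y = 2 (y = 3 + 1/(-8 + 7) = 3 + 1/(-1) = 3 - 1 = 2)
(y + 6)*(3 - 1*(-6)) = (2 + 6)*(3 - 1*(-6)) = 8*(3 + 6) = 8*9 = 72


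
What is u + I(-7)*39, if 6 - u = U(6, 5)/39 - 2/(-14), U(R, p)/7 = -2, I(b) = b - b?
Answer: 1697/273 ≈ 6.2161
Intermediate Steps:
I(b) = 0
U(R, p) = -14 (U(R, p) = 7*(-2) = -14)
u = 1697/273 (u = 6 - (-14/39 - 2/(-14)) = 6 - (-14*1/39 - 2*(-1/14)) = 6 - (-14/39 + ⅐) = 6 - 1*(-59/273) = 6 + 59/273 = 1697/273 ≈ 6.2161)
u + I(-7)*39 = 1697/273 + 0*39 = 1697/273 + 0 = 1697/273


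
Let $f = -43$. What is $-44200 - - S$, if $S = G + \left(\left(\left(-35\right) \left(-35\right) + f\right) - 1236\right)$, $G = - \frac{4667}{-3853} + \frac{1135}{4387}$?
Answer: $- \frac{748005426910}{16903111} \approx -44253.0$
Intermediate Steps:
$G = \frac{24847284}{16903111}$ ($G = \left(-4667\right) \left(- \frac{1}{3853}\right) + 1135 \cdot \frac{1}{4387} = \frac{4667}{3853} + \frac{1135}{4387} = \frac{24847284}{16903111} \approx 1.47$)
$S = - \frac{887920710}{16903111}$ ($S = \frac{24847284}{16903111} - 54 = - \frac{887920710}{16903111} \approx -52.53$)
$-44200 - - S = -44200 - \left(-1\right) \left(- \frac{887920710}{16903111}\right) = -44200 - \frac{887920710}{16903111} = - \frac{748005426910}{16903111}$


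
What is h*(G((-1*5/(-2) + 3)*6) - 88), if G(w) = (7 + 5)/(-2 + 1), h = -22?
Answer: 2200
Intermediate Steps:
G(w) = -12 (G(w) = 12/(-1) = 12*(-1) = -12)
h*(G((-1*5/(-2) + 3)*6) - 88) = -22*(-12 - 88) = -22*(-100) = 2200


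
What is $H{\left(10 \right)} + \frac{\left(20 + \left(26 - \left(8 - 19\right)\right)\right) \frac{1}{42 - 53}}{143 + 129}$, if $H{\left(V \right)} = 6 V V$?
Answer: $\frac{1795143}{2992} \approx 599.98$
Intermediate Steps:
$H{\left(V \right)} = 6 V^{2}$
$H{\left(10 \right)} + \frac{\left(20 + \left(26 - \left(8 - 19\right)\right)\right) \frac{1}{42 - 53}}{143 + 129} = 6 \cdot 10^{2} + \frac{\left(20 + \left(26 - \left(8 - 19\right)\right)\right) \frac{1}{42 - 53}}{143 + 129} = 6 \cdot 100 + \frac{\left(20 + \left(26 - \left(8 - 19\right)\right)\right) \frac{1}{-11}}{272} = 600 + \left(20 + \left(26 - -11\right)\right) \left(- \frac{1}{11}\right) \frac{1}{272} = 600 + \left(20 + \left(26 + 11\right)\right) \left(- \frac{1}{11}\right) \frac{1}{272} = 600 + \left(20 + 37\right) \left(- \frac{1}{11}\right) \frac{1}{272} = 600 + 57 \left(- \frac{1}{11}\right) \frac{1}{272} = 600 - \frac{57}{2992} = \frac{1795143}{2992}$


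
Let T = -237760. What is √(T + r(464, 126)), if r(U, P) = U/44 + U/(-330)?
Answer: 2*I*√1618191795/165 ≈ 487.6*I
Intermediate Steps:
r(U, P) = 13*U/660 (r(U, P) = U*(1/44) + U*(-1/330) = U/44 - U/330 = 13*U/660)
√(T + r(464, 126)) = √(-237760 + (13/660)*464) = √(-237760 + 1508/165) = √(-39228892/165) = 2*I*√1618191795/165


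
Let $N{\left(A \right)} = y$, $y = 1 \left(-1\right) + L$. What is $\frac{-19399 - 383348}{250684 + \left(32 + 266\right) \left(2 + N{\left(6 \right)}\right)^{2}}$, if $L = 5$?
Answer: $- \frac{402747}{261412} \approx -1.5407$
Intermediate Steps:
$y = 4$ ($y = 1 \left(-1\right) + 5 = -1 + 5 = 4$)
$N{\left(A \right)} = 4$
$\frac{-19399 - 383348}{250684 + \left(32 + 266\right) \left(2 + N{\left(6 \right)}\right)^{2}} = \frac{-19399 - 383348}{250684 + \left(32 + 266\right) \left(2 + 4\right)^{2}} = - \frac{402747}{250684 + 298 \cdot 6^{2}} = - \frac{402747}{250684 + 298 \cdot 36} = - \frac{402747}{250684 + 10728} = - \frac{402747}{261412}$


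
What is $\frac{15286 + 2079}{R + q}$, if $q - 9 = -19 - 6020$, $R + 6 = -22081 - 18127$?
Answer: $- \frac{17365}{46244} \approx -0.37551$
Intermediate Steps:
$R = -40214$ ($R = -6 - 40208 = -40214$)
$q = -6030$ ($q = 9 - 6039 = -6030$)
$\frac{15286 + 2079}{R + q} = \frac{15286 + 2079}{-40214 - 6030} = \frac{17365}{-46244} = 17365 \left(- \frac{1}{46244}\right) = - \frac{17365}{46244}$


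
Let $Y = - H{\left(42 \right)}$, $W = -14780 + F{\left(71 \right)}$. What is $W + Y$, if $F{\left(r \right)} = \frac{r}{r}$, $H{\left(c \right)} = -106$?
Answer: $-14673$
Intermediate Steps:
$F{\left(r \right)} = 1$
$W = -14779$ ($W = -14780 + 1 = -14779$)
$Y = 106$ ($Y = \left(-1\right) \left(-106\right) = 106$)
$W + Y = -14779 + 106 = -14673$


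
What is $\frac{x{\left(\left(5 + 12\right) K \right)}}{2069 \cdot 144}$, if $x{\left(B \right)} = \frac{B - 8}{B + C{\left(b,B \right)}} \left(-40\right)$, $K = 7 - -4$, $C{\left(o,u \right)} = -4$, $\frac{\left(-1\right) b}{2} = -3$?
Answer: $- \frac{895}{6815286} \approx -0.00013132$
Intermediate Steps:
$b = 6$ ($b = \left(-2\right) \left(-3\right) = 6$)
$K = 11$ ($K = 7 + 4 = 11$)
$x{\left(B \right)} = - \frac{40 \left(-8 + B\right)}{-4 + B}$ ($x{\left(B \right)} = \frac{B - 8}{B - 4} \left(-40\right) = \frac{-8 + B}{-4 + B} \left(-40\right) = - \frac{40 \left(-8 + B\right)}{-4 + B}$)
$\frac{x{\left(\left(5 + 12\right) K \right)}}{2069 \cdot 144} = \frac{40 \frac{1}{-4 + \left(5 + 12\right) 11} \left(8 - \left(5 + 12\right) 11\right)}{2069 \cdot 144} = \frac{40 \frac{1}{-4 + 17 \cdot 11} \left(8 - 17 \cdot 11\right)}{297936} = \frac{40 \left(8 - 187\right)}{-4 + 187} \cdot \frac{1}{297936} = \frac{40 \left(8 - 187\right)}{183} \cdot \frac{1}{297936} = 40 \cdot \frac{1}{183} \left(-179\right) \frac{1}{297936} = \left(- \frac{7160}{183}\right) \frac{1}{297936} = - \frac{895}{6815286}$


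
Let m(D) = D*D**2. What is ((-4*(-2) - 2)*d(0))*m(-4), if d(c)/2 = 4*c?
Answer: 0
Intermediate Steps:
d(c) = 8*c (d(c) = 2*(4*c) = 8*c)
m(D) = D**3
((-4*(-2) - 2)*d(0))*m(-4) = ((-4*(-2) - 2)*(8*0))*(-4)**3 = ((8 - 2)*0)*(-64) = (6*0)*(-64) = 0*(-64) = 0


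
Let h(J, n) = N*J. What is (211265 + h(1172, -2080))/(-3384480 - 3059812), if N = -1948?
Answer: 2071791/6444292 ≈ 0.32149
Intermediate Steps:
h(J, n) = -1948*J
(211265 + h(1172, -2080))/(-3384480 - 3059812) = (211265 - 1948*1172)/(-3384480 - 3059812) = (211265 - 2283056)/(-6444292) = -2071791*(-1/6444292) = 2071791/6444292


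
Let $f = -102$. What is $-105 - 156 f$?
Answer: $15807$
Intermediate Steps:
$-105 - 156 f = -105 - -15912 = -105 + 15912 = 15807$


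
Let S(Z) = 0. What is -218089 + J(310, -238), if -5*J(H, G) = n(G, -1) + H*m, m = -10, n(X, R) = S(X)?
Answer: -217469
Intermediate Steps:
n(X, R) = 0
J(H, G) = 2*H (J(H, G) = -(0 + H*(-10))/5 = -(0 - 10*H)/5 = -(-2)*H = 2*H)
-218089 + J(310, -238) = -218089 + 2*310 = -218089 + 620 = -217469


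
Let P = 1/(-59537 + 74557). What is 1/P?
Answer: 15020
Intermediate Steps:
P = 1/15020 ≈ 6.6578e-5
1/P = 1/(1/15020) = 15020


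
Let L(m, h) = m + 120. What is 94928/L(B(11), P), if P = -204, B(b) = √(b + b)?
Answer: 5695680/7189 - 47464*√22/7189 ≈ 761.31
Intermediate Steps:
B(b) = √2*√b (B(b) = √(2*b) = √2*√b)
L(m, h) = 120 + m
94928/L(B(11), P) = 94928/(120 + √2*√11) = 94928/(120 + √22)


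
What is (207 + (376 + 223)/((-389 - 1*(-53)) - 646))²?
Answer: 41077155625/964324 ≈ 42597.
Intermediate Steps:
(207 + (376 + 223)/((-389 - 1*(-53)) - 646))² = (207 + 599/((-389 + 53) - 646))² = (207 + 599/(-336 - 646))² = (207 + 599/(-982))² = (207 + 599*(-1/982))² = (207 - 599/982)² = (202675/982)² = 41077155625/964324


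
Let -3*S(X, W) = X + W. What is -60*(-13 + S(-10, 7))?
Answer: 720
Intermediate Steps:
S(X, W) = -W/3 - X/3 (S(X, W) = -(X + W)/3 = -(W + X)/3 = -W/3 - X/3)
-60*(-13 + S(-10, 7)) = -60*(-13 + (-⅓*7 - ⅓*(-10))) = -60*(-13 + (-7/3 + 10/3)) = -60*(-13 + 1) = -60*(-12) = 720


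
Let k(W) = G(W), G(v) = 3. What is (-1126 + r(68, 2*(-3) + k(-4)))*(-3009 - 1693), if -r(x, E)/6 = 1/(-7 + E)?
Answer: 26458154/5 ≈ 5.2916e+6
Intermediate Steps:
k(W) = 3
r(x, E) = -6/(-7 + E)
(-1126 + r(68, 2*(-3) + k(-4)))*(-3009 - 1693) = (-1126 - 6/(-7 + (2*(-3) + 3)))*(-3009 - 1693) = (-1126 - 6/(-7 + (-6 + 3)))*(-4702) = (-1126 - 6/(-7 - 3))*(-4702) = (-1126 - 6/(-10))*(-4702) = (-1126 - 6*(-1/10))*(-4702) = (-1126 + 3/5)*(-4702) = -5627/5*(-4702) = 26458154/5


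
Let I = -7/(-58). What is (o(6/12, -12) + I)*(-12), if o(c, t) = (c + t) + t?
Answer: 8136/29 ≈ 280.55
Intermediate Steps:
I = 7/58 (I = -7*(-1/58) = 7/58 ≈ 0.12069)
o(c, t) = c + 2*t
(o(6/12, -12) + I)*(-12) = ((6/12 + 2*(-12)) + 7/58)*(-12) = ((6*(1/12) - 24) + 7/58)*(-12) = ((½ - 24) + 7/58)*(-12) = (-47/2 + 7/58)*(-12) = -678/29*(-12) = 8136/29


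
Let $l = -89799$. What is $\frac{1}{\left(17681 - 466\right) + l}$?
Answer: $- \frac{1}{72584} \approx -1.3777 \cdot 10^{-5}$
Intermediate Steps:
$\frac{1}{\left(17681 - 466\right) + l} = \frac{1}{\left(17681 - 466\right) - 89799} = \frac{1}{17215 - 89799} = \frac{1}{-72584} = - \frac{1}{72584}$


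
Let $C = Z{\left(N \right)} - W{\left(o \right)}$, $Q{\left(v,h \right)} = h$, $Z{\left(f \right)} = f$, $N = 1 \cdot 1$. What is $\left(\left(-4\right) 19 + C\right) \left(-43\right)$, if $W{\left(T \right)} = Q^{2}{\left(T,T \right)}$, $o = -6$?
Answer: $4773$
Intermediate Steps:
$N = 1$
$W{\left(T \right)} = T^{2}$
$C = -35$ ($C = 1 - \left(-6\right)^{2} = 1 - 36 = -35$)
$\left(\left(-4\right) 19 + C\right) \left(-43\right) = \left(\left(-4\right) 19 - 35\right) \left(-43\right) = \left(-76 - 35\right) \left(-43\right) = \left(-111\right) \left(-43\right) = 4773$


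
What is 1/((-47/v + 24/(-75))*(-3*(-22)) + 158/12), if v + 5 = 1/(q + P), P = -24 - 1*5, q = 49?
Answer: 150/92807 ≈ 0.0016163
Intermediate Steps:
P = -29 (P = -24 - 5 = -29)
v = -99/20 (v = -5 + 1/(49 - 29) = -5 + 1/20 = -99/20 ≈ -4.9500)
1/((-47/v + 24/(-75))*(-3*(-22)) + 158/12) = 1/((-47/(-99/20) + 24/(-75))*(-3*(-22)) + 158/12) = 1/((-47*(-20/99) + 24*(-1/75))*66 + 158*(1/12)) = 1/((940/99 - 8/25)*66 + 79/6) = 1/((22708/2475)*66 + 79/6) = 1/(45416/75 + 79/6) = 1/(92807/150) = 150/92807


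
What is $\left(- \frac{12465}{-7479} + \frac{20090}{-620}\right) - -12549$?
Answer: $\frac{2328397}{186} \approx 12518.0$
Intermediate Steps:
$\left(- \frac{12465}{-7479} + \frac{20090}{-620}\right) - -12549 = \left(\left(-12465\right) \left(- \frac{1}{7479}\right) + 20090 \left(- \frac{1}{620}\right)\right) + 12549 = \left(\frac{5}{3} - \frac{2009}{62}\right) + 12549 = - \frac{5717}{186} + 12549 = \frac{2328397}{186}$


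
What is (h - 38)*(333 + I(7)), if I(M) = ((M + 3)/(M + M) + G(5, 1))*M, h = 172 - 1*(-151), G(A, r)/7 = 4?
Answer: 152190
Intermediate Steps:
G(A, r) = 28 (G(A, r) = 7*4 = 28)
h = 323 (h = 172 + 151 = 323)
I(M) = M*(28 + (3 + M)/(2*M)) (I(M) = ((M + 3)/(M + M) + 28)*M = ((3 + M)/((2*M)) + 28)*M = ((3 + M)*(1/(2*M)) + 28)*M = ((3 + M)/(2*M) + 28)*M = (28 + (3 + M)/(2*M))*M = M*(28 + (3 + M)/(2*M)))
(h - 38)*(333 + I(7)) = (323 - 38)*(333 + (3/2 + (57/2)*7)) = 285*(333 + (3/2 + 399/2)) = 285*(333 + 201) = 285*534 = 152190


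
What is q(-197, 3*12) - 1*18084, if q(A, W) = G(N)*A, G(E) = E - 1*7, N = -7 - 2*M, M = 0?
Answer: -15326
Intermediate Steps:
N = -7 (N = -7 - 2*0 = -7 - 1*0 = -7 + 0 = -7)
G(E) = -7 + E (G(E) = E - 7 = -7 + E)
q(A, W) = -14*A (q(A, W) = (-7 - 7)*A = -14*A)
q(-197, 3*12) - 1*18084 = -14*(-197) - 1*18084 = 2758 - 18084 = -15326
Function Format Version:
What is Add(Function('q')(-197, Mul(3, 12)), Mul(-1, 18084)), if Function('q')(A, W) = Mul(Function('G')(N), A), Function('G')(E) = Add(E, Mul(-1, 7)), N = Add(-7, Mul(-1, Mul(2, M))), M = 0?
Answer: -15326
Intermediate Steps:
N = -7 (N = Add(-7, Mul(-1, Mul(2, 0))) = Add(-7, Mul(-1, 0)) = Add(-7, 0) = -7)
Function('G')(E) = Add(-7, E) (Function('G')(E) = Add(E, -7) = Add(-7, E))
Function('q')(A, W) = Mul(-14, A) (Function('q')(A, W) = Mul(Add(-7, -7), A) = Mul(-14, A))
Add(Function('q')(-197, Mul(3, 12)), Mul(-1, 18084)) = Add(Mul(-14, -197), Mul(-1, 18084)) = Add(2758, -18084) = -15326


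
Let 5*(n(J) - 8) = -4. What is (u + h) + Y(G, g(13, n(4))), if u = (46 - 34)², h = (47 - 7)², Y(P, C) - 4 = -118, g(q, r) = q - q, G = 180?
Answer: 1630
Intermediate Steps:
n(J) = 36/5 (n(J) = 8 + (⅕)*(-4) = 8 - ⅘ = 36/5)
g(q, r) = 0
Y(P, C) = -114 (Y(P, C) = 4 - 118 = -114)
h = 1600 (h = 40² = 1600)
u = 144 (u = 12² = 144)
(u + h) + Y(G, g(13, n(4))) = (144 + 1600) - 114 = 1744 - 114 = 1630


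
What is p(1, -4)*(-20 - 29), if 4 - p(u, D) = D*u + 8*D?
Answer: -1960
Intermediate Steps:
p(u, D) = 4 - 8*D - D*u (p(u, D) = 4 - (D*u + 8*D) = 4 - (8*D + D*u) = 4 + (-8*D - D*u) = 4 - 8*D - D*u)
p(1, -4)*(-20 - 29) = (4 - 8*(-4) - 1*(-4)*1)*(-20 - 29) = (4 + 32 + 4)*(-49) = 40*(-49) = -1960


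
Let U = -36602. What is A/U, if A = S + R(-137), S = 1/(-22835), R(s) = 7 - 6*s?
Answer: -9465107/417903335 ≈ -0.022649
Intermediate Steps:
S = -1/22835 ≈ -4.3792e-5
A = 18930214/22835 (A = -1/22835 + (7 - 6*(-137)) = -1/22835 + (7 + 822) = -1/22835 + 829 = 18930214/22835 ≈ 829.00)
A/U = (18930214/22835)/(-36602) = (18930214/22835)*(-1/36602) = -9465107/417903335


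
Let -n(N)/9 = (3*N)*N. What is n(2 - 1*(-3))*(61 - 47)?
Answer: -9450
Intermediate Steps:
n(N) = -27*N**2 (n(N) = -9*3*N*N = -27*N**2)
n(2 - 1*(-3))*(61 - 47) = (-27*(2 - 1*(-3))**2)*(61 - 47) = -27*(2 + 3)**2*14 = -27*5**2*14 = -27*25*14 = -675*14 = -9450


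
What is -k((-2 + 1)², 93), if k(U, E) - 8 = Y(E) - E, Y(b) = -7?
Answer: 92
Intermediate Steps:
k(U, E) = 1 - E (k(U, E) = 8 + (-7 - E) = 1 - E)
-k((-2 + 1)², 93) = -(1 - 1*93) = -(1 - 93) = -1*(-92) = 92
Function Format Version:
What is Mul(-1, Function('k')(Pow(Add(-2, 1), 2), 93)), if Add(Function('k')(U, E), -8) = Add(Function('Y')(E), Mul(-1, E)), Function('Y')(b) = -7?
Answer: 92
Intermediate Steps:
Function('k')(U, E) = Add(1, Mul(-1, E)) (Function('k')(U, E) = Add(8, Add(-7, Mul(-1, E))) = Add(1, Mul(-1, E)))
Mul(-1, Function('k')(Pow(Add(-2, 1), 2), 93)) = Mul(-1, Add(1, Mul(-1, 93))) = Mul(-1, Add(1, -93)) = Mul(-1, -92) = 92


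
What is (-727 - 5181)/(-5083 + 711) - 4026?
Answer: -4398941/1093 ≈ -4024.6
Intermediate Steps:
(-727 - 5181)/(-5083 + 711) - 4026 = -5908/(-4372) - 4026 = -5908*(-1/4372) - 4026 = 1477/1093 - 4026 = -4398941/1093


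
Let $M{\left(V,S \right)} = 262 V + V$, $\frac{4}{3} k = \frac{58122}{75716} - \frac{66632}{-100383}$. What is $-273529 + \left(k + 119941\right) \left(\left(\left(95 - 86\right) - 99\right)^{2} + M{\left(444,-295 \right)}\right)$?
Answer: $\frac{9486265510595664158}{633383269} \approx 1.4977 \cdot 10^{10}$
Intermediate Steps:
$k = \frac{5439784619}{5067066152}$ ($k = \frac{3 \left(\frac{58122}{75716} - \frac{66632}{-100383}\right)}{4} = \frac{3 \left(58122 \cdot \frac{1}{75716} - - \frac{66632}{100383}\right)}{4} = \frac{3 \left(\frac{29061}{37858} + \frac{66632}{100383}\right)}{4} = \frac{3}{4} \cdot \frac{5439784619}{3800299614} = \frac{5439784619}{5067066152} \approx 1.0736$)
$M{\left(V,S \right)} = 263 V$
$-273529 + \left(k + 119941\right) \left(\left(\left(95 - 86\right) - 99\right)^{2} + M{\left(444,-295 \right)}\right) = -273529 + \left(\frac{5439784619}{5067066152} + 119941\right) \left(\left(\left(95 - 86\right) - 99\right)^{2} + 263 \cdot 444\right) = -273529 + \frac{607754421121651 \left(\left(9 - 99\right)^{2} + 116772\right)}{5067066152} = -273529 + \frac{607754421121651 \left(\left(-90\right)^{2} + 116772\right)}{5067066152} = -273529 + \frac{607754421121651 \left(8100 + 116772\right)}{5067066152} = -273529 + \frac{607754421121651}{5067066152} \cdot 124872 = -273529 + \frac{9486438759287850459}{633383269} = \frac{9486265510595664158}{633383269}$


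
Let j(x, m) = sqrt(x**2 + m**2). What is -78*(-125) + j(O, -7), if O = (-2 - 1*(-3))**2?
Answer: 9750 + 5*sqrt(2) ≈ 9757.1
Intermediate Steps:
O = 1 (O = (-2 + 3)**2 = 1**2 = 1)
j(x, m) = sqrt(m**2 + x**2)
-78*(-125) + j(O, -7) = -78*(-125) + sqrt((-7)**2 + 1**2) = 9750 + sqrt(49 + 1) = 9750 + sqrt(50) = 9750 + 5*sqrt(2)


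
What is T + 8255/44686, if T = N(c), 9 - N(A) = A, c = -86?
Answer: 4253425/44686 ≈ 95.185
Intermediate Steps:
N(A) = 9 - A
T = 95 (T = 9 - 1*(-86) = 9 + 86 = 95)
T + 8255/44686 = 95 + 8255/44686 = 4253425/44686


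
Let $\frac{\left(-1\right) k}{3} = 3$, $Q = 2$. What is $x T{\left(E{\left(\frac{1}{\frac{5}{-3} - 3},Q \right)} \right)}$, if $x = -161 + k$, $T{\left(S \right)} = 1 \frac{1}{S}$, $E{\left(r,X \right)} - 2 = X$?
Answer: $- \frac{85}{2} \approx -42.5$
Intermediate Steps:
$k = -9$ ($k = \left(-3\right) 3 = -9$)
$E{\left(r,X \right)} = 2 + X$
$T{\left(S \right)} = \frac{1}{S}$
$x = -170$ ($x = -161 - 9 = -170$)
$x T{\left(E{\left(\frac{1}{\frac{5}{-3} - 3},Q \right)} \right)} = - \frac{170}{2 + 2} = - \frac{170}{4} = \left(-170\right) \frac{1}{4} = - \frac{85}{2}$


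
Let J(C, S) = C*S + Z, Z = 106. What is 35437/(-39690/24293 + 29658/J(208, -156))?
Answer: -13921145604011/1002067887 ≈ -13892.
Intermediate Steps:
J(C, S) = 106 + C*S (J(C, S) = C*S + 106 = 106 + C*S)
35437/(-39690/24293 + 29658/J(208, -156)) = 35437/(-39690/24293 + 29658/(106 + 208*(-156))) = 35437/(-39690*1/24293 + 29658/(106 - 32448)) = 35437/(-39690/24293 + 29658/(-32342)) = 35437/(-39690/24293 + 29658*(-1/32342)) = 35437/(-39690/24293 - 14829/16171) = 35437/(-1002067887/392842103) = 35437*(-392842103/1002067887) = -13921145604011/1002067887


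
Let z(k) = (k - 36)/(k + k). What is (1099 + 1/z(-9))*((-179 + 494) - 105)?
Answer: 230874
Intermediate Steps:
z(k) = (-36 + k)/(2*k) (z(k) = (-36 + k)/((2*k)) = (-36 + k)*(1/(2*k)) = (-36 + k)/(2*k))
(1099 + 1/z(-9))*((-179 + 494) - 105) = (1099 + 1/((1/2)*(-36 - 9)/(-9)))*((-179 + 494) - 105) = (1099 + 1/((1/2)*(-1/9)*(-45)))*(315 - 105) = (1099 + 1/(5/2))*210 = (1099 + 2/5)*210 = (5497/5)*210 = 230874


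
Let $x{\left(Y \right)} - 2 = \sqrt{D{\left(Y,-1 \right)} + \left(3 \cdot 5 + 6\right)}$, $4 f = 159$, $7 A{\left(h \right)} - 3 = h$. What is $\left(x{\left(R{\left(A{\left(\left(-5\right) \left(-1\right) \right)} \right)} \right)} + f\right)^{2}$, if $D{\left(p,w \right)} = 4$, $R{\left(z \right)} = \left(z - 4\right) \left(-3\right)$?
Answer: $\frac{34969}{16} \approx 2185.6$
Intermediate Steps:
$A{\left(h \right)} = \frac{3}{7} + \frac{h}{7}$
$R{\left(z \right)} = 12 - 3 z$ ($R{\left(z \right)} = \left(-4 + z\right) \left(-3\right) = 12 - 3 z$)
$f = \frac{159}{4}$ ($f = \frac{1}{4} \cdot 159 = \frac{159}{4} \approx 39.75$)
$x{\left(Y \right)} = 7$ ($x{\left(Y \right)} = 2 + \sqrt{4 + \left(3 \cdot 5 + 6\right)} = 2 + \sqrt{4 + \left(15 + 6\right)} = 2 + \sqrt{4 + 21} = 2 + \sqrt{25} = 2 + 5 = 7$)
$\left(x{\left(R{\left(A{\left(\left(-5\right) \left(-1\right) \right)} \right)} \right)} + f\right)^{2} = \left(7 + \frac{159}{4}\right)^{2} = \left(\frac{187}{4}\right)^{2} = \frac{34969}{16}$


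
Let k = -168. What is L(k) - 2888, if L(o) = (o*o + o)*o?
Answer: -4716296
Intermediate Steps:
L(o) = o*(o + o²) (L(o) = (o² + o)*o = (o + o²)*o = o*(o + o²))
L(k) - 2888 = (-168)²*(1 - 168) - 2888 = 28224*(-167) - 2888 = -4713408 - 2888 = -4716296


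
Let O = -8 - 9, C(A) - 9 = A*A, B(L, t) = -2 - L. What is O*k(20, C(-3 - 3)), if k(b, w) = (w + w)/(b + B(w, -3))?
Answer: 170/3 ≈ 56.667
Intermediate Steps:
C(A) = 9 + A² (C(A) = 9 + A*A = 9 + A²)
k(b, w) = 2*w/(-2 + b - w) (k(b, w) = (w + w)/(b + (-2 - w)) = (2*w)/(-2 + b - w) = 2*w/(-2 + b - w))
O = -17
O*k(20, C(-3 - 3)) = -(-34)*(9 + (-3 - 3)²)/(2 + (9 + (-3 - 3)²) - 1*20) = -(-34)*(9 + (-6)²)/(2 + (9 + (-6)²) - 20) = -(-34)*(9 + 36)/(2 + (9 + 36) - 20) = -(-34)*45/(2 + 45 - 20) = -(-34)*45/27 = -17*(-10/3) = 170/3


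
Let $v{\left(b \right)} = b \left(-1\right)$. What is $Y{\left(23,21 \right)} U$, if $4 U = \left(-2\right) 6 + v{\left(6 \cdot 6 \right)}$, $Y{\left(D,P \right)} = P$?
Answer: $-252$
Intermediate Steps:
$v{\left(b \right)} = - b$
$U = -12$ ($U = \frac{\left(-2\right) 6 - 6 \cdot 6}{4} = \frac{-12 - 36}{4} = \frac{1}{4} \left(-48\right) = -12$)
$Y{\left(23,21 \right)} U = 21 \left(-12\right) = -252$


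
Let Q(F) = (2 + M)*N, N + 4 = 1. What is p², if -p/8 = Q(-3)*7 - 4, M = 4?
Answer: 1081600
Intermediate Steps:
N = -3 (N = -4 + 1 = -3)
Q(F) = -18 (Q(F) = (2 + 4)*(-3) = 6*(-3) = -18)
p = 1040 (p = -8*(-18*7 - 4) = -8*(-126 - 4) = -8*(-130) = 1040)
p² = 1040² = 1081600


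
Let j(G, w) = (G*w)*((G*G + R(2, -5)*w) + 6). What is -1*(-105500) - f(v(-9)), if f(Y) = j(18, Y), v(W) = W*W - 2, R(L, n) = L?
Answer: -588436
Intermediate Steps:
v(W) = -2 + W**2 (v(W) = W**2 - 2 = -2 + W**2)
j(G, w) = G*w*(6 + G**2 + 2*w) (j(G, w) = (G*w)*((G*G + 2*w) + 6) = (G*w)*((G**2 + 2*w) + 6) = (G*w)*(6 + G**2 + 2*w) = G*w*(6 + G**2 + 2*w))
f(Y) = 18*Y*(330 + 2*Y) (f(Y) = 18*Y*(6 + 18**2 + 2*Y) = 18*Y*(6 + 324 + 2*Y) = 18*Y*(330 + 2*Y))
-1*(-105500) - f(v(-9)) = -1*(-105500) - 36*(-2 + (-9)**2)*(165 + (-2 + (-9)**2)) = 105500 - 36*(-2 + 81)*(165 + (-2 + 81)) = 105500 - 36*79*(165 + 79) = 105500 - 36*79*244 = 105500 - 1*693936 = 105500 - 693936 = -588436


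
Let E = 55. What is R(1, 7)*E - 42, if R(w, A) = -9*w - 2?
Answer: -647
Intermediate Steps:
R(w, A) = -2 - 9*w
R(1, 7)*E - 42 = (-2 - 9*1)*55 - 42 = (-2 - 9)*55 - 42 = -11*55 - 42 = -605 - 42 = -647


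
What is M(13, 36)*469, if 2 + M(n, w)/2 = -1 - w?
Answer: -36582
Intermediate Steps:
M(n, w) = -6 - 2*w (M(n, w) = -4 + 2*(-1 - w) = -4 + (-2 - 2*w) = -6 - 2*w)
M(13, 36)*469 = (-6 - 2*36)*469 = (-6 - 72)*469 = -78*469 = -36582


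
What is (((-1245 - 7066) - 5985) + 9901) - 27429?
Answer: -31824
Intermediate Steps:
(((-1245 - 7066) - 5985) + 9901) - 27429 = ((-8311 - 5985) + 9901) - 27429 = (-14296 + 9901) - 27429 = -4395 - 27429 = -31824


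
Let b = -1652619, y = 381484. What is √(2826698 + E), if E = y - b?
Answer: 3*√540089 ≈ 2204.7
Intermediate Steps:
E = 2034103 (E = 381484 - 1*(-1652619) = 381484 + 1652619 = 2034103)
√(2826698 + E) = √(2826698 + 2034103) = √4860801 = 3*√540089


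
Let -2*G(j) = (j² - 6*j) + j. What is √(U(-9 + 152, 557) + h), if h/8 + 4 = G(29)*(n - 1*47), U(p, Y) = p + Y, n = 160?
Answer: 2*I*√78481 ≈ 560.29*I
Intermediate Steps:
U(p, Y) = Y + p
G(j) = -j²/2 + 5*j/2 (G(j) = -((j² - 6*j) + j)/2 = -(j² - 5*j)/2 = -j²/2 + 5*j/2)
h = -314624 (h = -32 + 8*(((½)*29*(5 - 1*29))*(160 - 1*47)) = -32 + 8*(((½)*29*(5 - 29))*(160 - 47)) = -32 + 8*(((½)*29*(-24))*113) = -32 + 8*(-348*113) = -32 + 8*(-39324) = -32 - 314592 = -314624)
√(U(-9 + 152, 557) + h) = √((557 + (-9 + 152)) - 314624) = √((557 + 143) - 314624) = √(700 - 314624) = √(-313924) = 2*I*√78481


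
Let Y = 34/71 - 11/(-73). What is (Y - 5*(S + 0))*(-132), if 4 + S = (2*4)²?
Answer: 204816084/5183 ≈ 39517.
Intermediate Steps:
S = 60 (S = -4 + (2*4)² = -4 + 8² = -4 + 64 = 60)
Y = 3263/5183 (Y = 34*(1/71) - 11*(-1/73) = 34/71 + 11/73 = 3263/5183 ≈ 0.62956)
(Y - 5*(S + 0))*(-132) = (3263/5183 - 5*(60 + 0))*(-132) = (3263/5183 - 5*60)*(-132) = (3263/5183 - 300)*(-132) = -1551637/5183*(-132) = 204816084/5183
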